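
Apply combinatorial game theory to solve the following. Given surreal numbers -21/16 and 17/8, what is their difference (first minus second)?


x = -21/16, y = 17/8
Converting to common denominator: 16
x = -21/16, y = 34/16
x - y = -21/16 - 17/8 = -55/16

-55/16


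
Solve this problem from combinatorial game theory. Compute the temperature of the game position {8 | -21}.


The game is {8 | -21}, a switch {a | b} with numbers a > b.
Cooling {a | b} by t gives {a - t | b + t}, which stops being hot when a - t = b + t, i.e. at t = (a - b)/2. So the temperature of a switch is (a - b)/2.
Temperature = (Left option - Right option) / 2
= (8 - (-21)) / 2
= 29 / 2
= 29/2

29/2


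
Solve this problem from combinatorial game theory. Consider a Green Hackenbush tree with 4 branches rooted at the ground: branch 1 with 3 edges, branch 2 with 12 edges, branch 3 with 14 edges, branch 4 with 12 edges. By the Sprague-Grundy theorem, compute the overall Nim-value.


The tree has 4 branches from the ground vertex.
In Green Hackenbush, the Nim-value of a simple path of length k is k.
Branch 1: length 3, Nim-value = 3
Branch 2: length 12, Nim-value = 12
Branch 3: length 14, Nim-value = 14
Branch 4: length 12, Nim-value = 12
Total Nim-value = XOR of all branch values:
0 XOR 3 = 3
3 XOR 12 = 15
15 XOR 14 = 1
1 XOR 12 = 13
Nim-value of the tree = 13

13


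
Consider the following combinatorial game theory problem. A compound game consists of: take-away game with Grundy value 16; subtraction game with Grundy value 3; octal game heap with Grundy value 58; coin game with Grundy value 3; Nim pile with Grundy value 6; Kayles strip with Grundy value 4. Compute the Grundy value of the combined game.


By the Sprague-Grundy theorem, the Grundy value of a sum of games is the XOR of individual Grundy values.
take-away game: Grundy value = 16. Running XOR: 0 XOR 16 = 16
subtraction game: Grundy value = 3. Running XOR: 16 XOR 3 = 19
octal game heap: Grundy value = 58. Running XOR: 19 XOR 58 = 41
coin game: Grundy value = 3. Running XOR: 41 XOR 3 = 42
Nim pile: Grundy value = 6. Running XOR: 42 XOR 6 = 44
Kayles strip: Grundy value = 4. Running XOR: 44 XOR 4 = 40
The combined Grundy value is 40.

40


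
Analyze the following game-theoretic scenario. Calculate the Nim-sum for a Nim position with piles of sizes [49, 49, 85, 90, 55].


We need the XOR (exclusive or) of all pile sizes.
After XOR-ing pile 1 (size 49): 0 XOR 49 = 49
After XOR-ing pile 2 (size 49): 49 XOR 49 = 0
After XOR-ing pile 3 (size 85): 0 XOR 85 = 85
After XOR-ing pile 4 (size 90): 85 XOR 90 = 15
After XOR-ing pile 5 (size 55): 15 XOR 55 = 56
The Nim-value of this position is 56.

56


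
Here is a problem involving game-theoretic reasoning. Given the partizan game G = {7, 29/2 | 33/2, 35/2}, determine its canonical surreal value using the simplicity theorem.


Left options: {7, 29/2}, max = 29/2
Right options: {33/2, 35/2}, min = 33/2
All options are numbers and max(Left) < min(Right), so by the simplicity theorem the value is the simplest (earliest-born) number strictly between 29/2 and 33/2.
Integers 15 through 16 all lie strictly between 29/2 and 33/2.
Among integers, the simplest (lowest birthday = smallest |n|; 0 is born on day 0, +-n on day n) is 15.
No non-integer in the interval can be simpler: if x is a non-integer in the interval, then floor(x) or ceil(x) also lies in the interval (the interval contains an integer), and both are proper prefixes of x's sign expansion, i.e. born earlier. So the game value is 15.
Game value = 15

15


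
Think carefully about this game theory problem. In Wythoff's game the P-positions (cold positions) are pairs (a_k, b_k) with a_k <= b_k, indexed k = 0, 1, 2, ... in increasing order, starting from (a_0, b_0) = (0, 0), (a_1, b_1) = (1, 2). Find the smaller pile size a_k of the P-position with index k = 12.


By Wythoff's theorem, a_k = floor(k * phi) and b_k = floor(k * phi^2) = a_k + k, where phi = (1 + sqrt(5))/2 is the golden ratio.
phi = (1 + sqrt(5))/2 = 1.618034
k = 12
k * phi = 12 * 1.618034 = 19.416408
a_12 = floor(k * phi) = 19

19


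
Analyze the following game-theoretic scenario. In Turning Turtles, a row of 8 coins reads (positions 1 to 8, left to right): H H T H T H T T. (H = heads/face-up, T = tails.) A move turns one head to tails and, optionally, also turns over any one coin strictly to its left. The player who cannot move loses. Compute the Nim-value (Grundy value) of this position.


Coins: H H T H T H T T
Key fact: a single head at position k behaves exactly like a Nim heap of size k (turning it to T and optionally flipping a coin at j < k corresponds to moving the heap from k to j, or to 0), and heads combine as a disjunctive sum (two heads at the same place would cancel, matching j XOR j = 0). So the Nim-value is the XOR of the 1-indexed positions of the heads.
Face-up positions (1-indexed): [1, 2, 4, 6]
XOR 0 with 1: 0 XOR 1 = 1
XOR 1 with 2: 1 XOR 2 = 3
XOR 3 with 4: 3 XOR 4 = 7
XOR 7 with 6: 7 XOR 6 = 1
Nim-value = 1

1


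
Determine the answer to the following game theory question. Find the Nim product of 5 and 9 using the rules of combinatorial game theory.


Nim multiplication is bilinear over XOR: (u XOR v) * w = (u*w) XOR (v*w).
So we split each operand into its bit components and XOR the pairwise Nim products.
5 = 1 + 4 (as XOR of powers of 2).
9 = 1 + 8 (as XOR of powers of 2).
Using the standard Nim-product table on single bits:
  2*2 = 3,   2*4 = 8,   2*8 = 12,
  4*4 = 6,   4*8 = 11,  8*8 = 13,
and  1*x = x (identity), k*l = l*k (commutative).
Pairwise Nim products:
  1 * 1 = 1
  1 * 8 = 8
  4 * 1 = 4
  4 * 8 = 11
XOR them: 1 XOR 8 XOR 4 XOR 11 = 6.
Result: 5 * 9 = 6 (in Nim).

6


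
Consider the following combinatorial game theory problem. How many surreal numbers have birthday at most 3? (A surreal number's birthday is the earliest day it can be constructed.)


Day 0: {|} = 0 is born. Count = 1.
Day n: the number of surreal numbers born by day n is 2^(n+1) - 1.
By day 0: 2^1 - 1 = 1
By day 1: 2^2 - 1 = 3
By day 2: 2^3 - 1 = 7
By day 3: 2^4 - 1 = 15
By day 3: 15 surreal numbers.

15


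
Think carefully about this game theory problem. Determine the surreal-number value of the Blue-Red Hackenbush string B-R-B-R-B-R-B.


Edges (from ground): B-R-B-R-B-R-B
By Berlekamp's sign-expansion rule, a Blue-Red Hackenbush stalk has the value of the surreal number whose sign sequence is the edge sequence with B -> + and R -> -.
Sign sequence: +-+-+-+
Trace the sign expansion in the surreal number tree, starting from 0:
Edge 1: B (sign +) -> bounds (0, +inf), value = 1
Edge 2: R (sign -) -> bounds (0, 1), value = 1/2
Edge 3: B (sign +) -> bounds (1/2, 1), value = 3/4
Edge 4: R (sign -) -> bounds (1/2, 3/4), value = 5/8
Edge 5: B (sign +) -> bounds (5/8, 3/4), value = 11/16
Edge 6: R (sign -) -> bounds (5/8, 11/16), value = 21/32
Edge 7: B (sign +) -> bounds (21/32, 11/16), value = 43/64
Game value = 43/64

43/64


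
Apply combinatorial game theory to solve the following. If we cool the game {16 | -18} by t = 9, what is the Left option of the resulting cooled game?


Original game: {16 | -18} (a switch {a | b} with a > b).
Cooling by t (for t below the temperature (a - b)/2 = 17) taxes each move by t: {a | b} cooled by t is {a - t | b + t}.
Cooling amount: t = 9
Cooled Left option: 16 - 9 = 7
Cooled Right option: -18 + 9 = -9
Cooled game: {7 | -9}
Left option = 7

7


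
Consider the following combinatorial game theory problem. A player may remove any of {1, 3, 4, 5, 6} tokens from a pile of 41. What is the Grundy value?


The subtraction set is S = {1, 3, 4, 5, 6}.
G(k) = mex{ G(k - s) : s in S, s <= k }. We compute iteratively: G(0) = 0.
G(1) = mex({0}) = 1
G(2) = mex({1}) = 0
G(3) = mex({0}) = 1
G(4) = mex({0, 1}) = 2
G(5) = mex({0, 1, 2}) = 3
G(6) = mex({0, 1, 3}) = 2
G(7) = mex({0, 1, 2}) = 3
G(8) = mex({0, 1, 2, 3}) = 4
G(9) = mex({1, 2, 3, 4}) = 0
G(10) = mex({0, 2, 3}) = 1
G(11) = mex({1, 2, 3, 4}) = 0
G(12) = mex({0, 2, 3, 4}) = 1
G(13) = mex({0, 1, 3, 4}) = 2
G(14) = mex({0, 1, 2, 4}) = 3
Observe that G(9)..G(14) = 0, 1, 0, 1, 2, 3 repeats G(0)..G(5) = 0, 1, 0, 1, 2, 3.
For k >= max(S) = 6, G(k) is determined by the previous 6 values G(k-6)..G(k-1); a window of 6 consecutive values has recurred shifted by 9, so by induction G(k + 9) = G(k) for all k >= 0: the sequence is periodic from the start with period 9.
One period: G(0..8) = 0, 1, 0, 1, 2, 3, 2, 3, 4.
41 mod 9 = 5, so G(41) = G(5) = 3.

3


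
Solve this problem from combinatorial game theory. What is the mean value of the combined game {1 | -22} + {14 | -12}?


G1 = {1 | -22}, G2 = {14 | -12}
Each is a switch {a | b} with numbers a > b; its mean value is (a + b)/2, and mean value is additive over game sums: m(G1 + G2) = m(G1) + m(G2).
Mean of G1 = (1 + (-22))/2 = -21/2 = -21/2
Mean of G2 = (14 + (-12))/2 = 2/2 = 1
Mean of G1 + G2 = -21/2 + 1 = -19/2

-19/2


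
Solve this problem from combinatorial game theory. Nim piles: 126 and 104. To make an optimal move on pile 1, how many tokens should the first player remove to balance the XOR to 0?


Piles: 126 and 104
Current XOR: 126 XOR 104 = 22 (non-zero, so this is an N-position).
To make the XOR zero, we need to find a move that balances the piles.
For pile 1 (size 126): target = 126 XOR 22 = 104
We reduce pile 1 from 126 to 104.
Tokens removed: 126 - 104 = 22
Verification: 104 XOR 104 = 0

22


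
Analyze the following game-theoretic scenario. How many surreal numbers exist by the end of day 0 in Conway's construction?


Day 0: {|} = 0 is born. Count = 1.
Day n: the number of surreal numbers born by day n is 2^(n+1) - 1.
By day 0: 2^1 - 1 = 1
By day 0: 1 surreal numbers.

1


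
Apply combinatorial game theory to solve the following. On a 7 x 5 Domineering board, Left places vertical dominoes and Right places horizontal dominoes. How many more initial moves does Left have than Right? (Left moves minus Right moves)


Board is 7 x 5 (rows x cols).
Left (vertical) placements: (rows-1) * cols = 6 * 5 = 30
Right (horizontal) placements: rows * (cols-1) = 7 * 4 = 28
Advantage = Left - Right = 30 - 28 = 2

2


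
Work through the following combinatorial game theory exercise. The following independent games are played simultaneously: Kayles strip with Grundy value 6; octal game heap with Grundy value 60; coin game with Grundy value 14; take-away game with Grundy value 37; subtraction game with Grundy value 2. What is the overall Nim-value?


By the Sprague-Grundy theorem, the Grundy value of a sum of games is the XOR of individual Grundy values.
Kayles strip: Grundy value = 6. Running XOR: 0 XOR 6 = 6
octal game heap: Grundy value = 60. Running XOR: 6 XOR 60 = 58
coin game: Grundy value = 14. Running XOR: 58 XOR 14 = 52
take-away game: Grundy value = 37. Running XOR: 52 XOR 37 = 17
subtraction game: Grundy value = 2. Running XOR: 17 XOR 2 = 19
The combined Grundy value is 19.

19


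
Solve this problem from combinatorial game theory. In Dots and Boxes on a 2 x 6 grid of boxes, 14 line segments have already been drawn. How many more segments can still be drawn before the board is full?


Grid: 2 x 6 boxes, i.e. 3 rows and 7 columns of dots.
Horizontal edges: (rows + 1) * cols = 3 * 6 = 18
Vertical edges: rows * (cols + 1) = 2 * 7 = 14
Total edges: 18 + 14 = 32
Edges drawn: 14
Remaining: 32 - 14 = 18

18


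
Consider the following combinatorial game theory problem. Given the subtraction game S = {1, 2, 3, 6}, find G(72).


The subtraction set is S = {1, 2, 3, 6}.
G(k) = mex{ G(k - s) : s in S, s <= k }. We compute iteratively: G(0) = 0.
G(1) = mex({0}) = 1
G(2) = mex({0, 1}) = 2
G(3) = mex({0, 1, 2}) = 3
G(4) = mex({1, 2, 3}) = 0
G(5) = mex({0, 2, 3}) = 1
G(6) = mex({0, 1, 3}) = 2
G(7) = mex({0, 1, 2}) = 3
G(8) = mex({1, 2, 3}) = 0
G(9) = mex({0, 2, 3}) = 1
Observe that G(4)..G(9) = 0, 1, 2, 3, 0, 1 repeats G(0)..G(5) = 0, 1, 2, 3, 0, 1.
For k >= max(S) = 6, G(k) is determined by the previous 6 values G(k-6)..G(k-1); a window of 6 consecutive values has recurred shifted by 4, so by induction G(k + 4) = G(k) for all k >= 0: the sequence is periodic from the start with period 4.
One period: G(0..3) = 0, 1, 2, 3.
72 mod 4 = 0, so G(72) = G(0) = 0.

0


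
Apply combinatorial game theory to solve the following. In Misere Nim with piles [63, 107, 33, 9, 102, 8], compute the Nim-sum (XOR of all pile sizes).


We need the XOR (exclusive or) of all pile sizes.
After XOR-ing pile 1 (size 63): 0 XOR 63 = 63
After XOR-ing pile 2 (size 107): 63 XOR 107 = 84
After XOR-ing pile 3 (size 33): 84 XOR 33 = 117
After XOR-ing pile 4 (size 9): 117 XOR 9 = 124
After XOR-ing pile 5 (size 102): 124 XOR 102 = 26
After XOR-ing pile 6 (size 8): 26 XOR 8 = 18
The Nim-value of this position is 18.

18


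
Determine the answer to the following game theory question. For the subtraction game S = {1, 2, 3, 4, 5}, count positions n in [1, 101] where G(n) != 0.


Subtraction set S = {1, 2, 3, 4, 5}, so G(n) = n mod 6.
G(n) = 0 when n is a multiple of 6.
Multiples of 6 in [1, 101]: 16
N-positions (nonzero Grundy) = 101 - 16 = 85

85


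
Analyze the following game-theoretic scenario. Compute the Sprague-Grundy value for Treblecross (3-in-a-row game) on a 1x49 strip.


Treblecross: place X on empty cells; 3-in-a-row wins.
Playing within two cells of an existing X lets the opponent win at once, so sensible play treats the cells i-2..i+2 around each X as dead. The player left with no safe cell loses, so this is a normal-play take-away game on strips of safe cells.
Placing X at cell i (0-indexed) of a strip of k safe cells leaves independent strips of sizes max(0, i-2) and max(0, k-i-3). Hence G(k) = mex{ G(max(0,i-2)) XOR G(max(0,k-i-3)) : 0 <= i < k }, with G(0) = 0.
G(1): splits (0,0):0^0=0 -> mex({0}) = 1
G(2): splits (0,0):0^0=0 -> mex({0}) = 1
G(3): splits (0,0):0^0=0 -> mex({0}) = 1
G(4): splits (0,1):0^1=1 (0,0):0^0=0 -> mex({0, 1}) = 2
G(5): splits (0,2):0^1=1 (0,1):0^1=1 (0,0):0^0=0 -> mex({0, 1}) = 2
G(6) = mex({1}) = 0
G(7) = mex({0, 1, 2}) = 3
G(8) = mex({0, 1, 2}) = 3
G(9) = mex({0, 2}) = 1
G(10) = mex({0, 2, 3}) = 1
G(11) = mex({0, 3}) = 1
G(12) = mex({1, 3}) = 0
G(13) = mex({0, 1, 2, 3}) = 4
G(14) = mex({0, 1, 2}) = 3
G(15) = mex({0, 1, 2}) = 3
G(16) = mex({0, 1, 2, 4}) = 3
G(17) = mex({0, 1, 3, 4}) = 2
G(18) = mex({0, 1, 3, 4}) = 2
G(19) = mex({0, 1, 3, 5}) = 2
G(20) = mex({0, 1, 2, 3, 5}) = 4
G(21) = mex({0, 1, 2, 3, 5}) = 4
G(22) = mex({1, 2, 6}) = 0
G(23) = mex({0, 1, 2, 3, 4, 6}) = 5
G(24) = mex({0, 1, 2, 3, 4}) = 5
G(25) = mex({0, 1, 3, 4, 7}) = 2
G(26) = mex({0, 1, 3, 4, 5, 7}) = 2
G(27) = mex({0, 1, 3, 5}) = 2
G(28) = mex({0, 1, 2, 5}) = 3
G(29) = mex({0, 1, 2, 4, 5, 6}) = 3
G(30) = mex({1, 2, 4, 6}) = 0
G(31) = mex({0, 1, 2, 3, 4, 6}) = 5
G(32) = mex({1, 2, 3, 4, 7}) = 0
G(33) = mex({0, 3, 7}) = 1
G(34) = mex({0, 2, 3, 5, 7}) = 1
G(35) = mex({0, 2, 3, 5, 6}) = 1
G(36) = mex({0, 1, 2, 5, 6}) = 3
G(37) = mex({0, 1, 2, 4, 5, 6}) = 3
G(38) = mex({0, 1, 2, 4}) = 3
G(39) = mex({0, 1, 2, 3, 4, 7}) = 5
G(40) = mex({0, 1, 2, 3, 4, 5, 7}) = 6
G(41) = mex({0, 1, 2, 3, 5, 7}) = 4
G(42) = mex({0, 1, 2, 3, 5, 6, 7}) = 4
G(43) = mex({0, 2, 3, 5, 6}) = 1
G(44) = mex({1, 2, 3, 4, 5, 6}) = 0
G(45) = mex({0, 1, 2, 3, 4, 6, 7}) = 5
G(46) = mex({0, 1, 2, 3, 4, 7}) = 5
G(47) = mex({0, 1, 2, 3, 4, 5, 7}) = 6
G(48) = mex({0, 1, 2, 3, 4, 5, 7}) = 6
G(49) = mex({0, 1, 3, 4, 5, 7}) = 2
Therefore G(49) = 2.

2


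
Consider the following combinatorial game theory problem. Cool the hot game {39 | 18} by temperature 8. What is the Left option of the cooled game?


Original game: {39 | 18} (a switch {a | b} with a > b).
Cooling by t (for t below the temperature (a - b)/2 = 21/2) taxes each move by t: {a | b} cooled by t is {a - t | b + t}.
Cooling amount: t = 8
Cooled Left option: 39 - 8 = 31
Cooled Right option: 18 + 8 = 26
Cooled game: {31 | 26}
Left option = 31

31


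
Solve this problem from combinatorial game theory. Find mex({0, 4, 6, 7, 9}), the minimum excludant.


Set = {0, 4, 6, 7, 9}
0 is in the set.
1 is NOT in the set. This is the mex.
mex = 1

1


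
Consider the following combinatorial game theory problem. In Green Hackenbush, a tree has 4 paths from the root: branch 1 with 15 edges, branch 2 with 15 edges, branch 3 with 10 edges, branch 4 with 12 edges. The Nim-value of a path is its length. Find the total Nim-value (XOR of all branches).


The tree has 4 branches from the ground vertex.
In Green Hackenbush, the Nim-value of a simple path of length k is k.
Branch 1: length 15, Nim-value = 15
Branch 2: length 15, Nim-value = 15
Branch 3: length 10, Nim-value = 10
Branch 4: length 12, Nim-value = 12
Total Nim-value = XOR of all branch values:
0 XOR 15 = 15
15 XOR 15 = 0
0 XOR 10 = 10
10 XOR 12 = 6
Nim-value of the tree = 6

6


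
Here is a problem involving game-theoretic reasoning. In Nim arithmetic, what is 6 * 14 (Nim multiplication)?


Nim multiplication is bilinear over XOR: (u XOR v) * w = (u*w) XOR (v*w).
So we split each operand into its bit components and XOR the pairwise Nim products.
6 = 2 + 4 (as XOR of powers of 2).
14 = 2 + 4 + 8 (as XOR of powers of 2).
Using the standard Nim-product table on single bits:
  2*2 = 3,   2*4 = 8,   2*8 = 12,
  4*4 = 6,   4*8 = 11,  8*8 = 13,
and  1*x = x (identity), k*l = l*k (commutative).
Pairwise Nim products:
  2 * 2 = 3
  2 * 4 = 8
  2 * 8 = 12
  4 * 2 = 8
  4 * 4 = 6
  4 * 8 = 11
XOR them: 3 XOR 8 XOR 12 XOR 8 XOR 6 XOR 11 = 2.
Result: 6 * 14 = 2 (in Nim).

2


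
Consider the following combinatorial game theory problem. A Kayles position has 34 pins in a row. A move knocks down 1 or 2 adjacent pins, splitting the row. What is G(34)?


Kayles: a move removes 1 or 2 adjacent pins from a contiguous row.
Removing pins from a row of k leaves two independent rows (a, b) with a + b = k - 1 (one pin) or a + b = k - 2 (two pins); an end removal gives a = 0.
By Sprague-Grundy, G(k) = mex{ G(a) XOR G(b) } over all these splits. G(0) = 0.
G(1): splits (0,0):0^0=0 -> mex({0}) = 1
G(2): splits (0,1):0^1=1 (0,0):0^0=0 -> mex({0, 1}) = 2
G(3): splits (0,2):0^2=2 (1,1):1^1=0 (0,1):0^1=1 -> mex({0, 1, 2}) = 3
G(4): splits (0,3):0^3=3 (1,2):1^2=3 (0,2):0^2=2 (1,1):1^1=0 -> mex({0, 2, 3}) = 1
G(5): splits (0,4):0^1=1 (1,3):1^3=2 (2,2):2^2=0 (0,3):0^3=3 (1,2):1^2=3 -> mex({0, 1, 2, 3}) = 4
G(6) = mex({0, 1, 2, 4}) = 3
G(7) = mex({0, 1, 3, 4, 5}) = 2
G(8) = mex({0, 2, 3, 5, 6}) = 1
G(9) = mex({0, 1, 2, 3, 6, 7}) = 4
G(10) = mex({0, 1, 3, 4, 5, 7}) = 2
G(11) = mex({0, 1, 2, 3, 4, 5}) = 6
G(12) = mex({0, 1, 2, 3, 5, 6, 7}) = 4
G(13) = mex({0, 2, 3, 4, 6, 7}) = 1
G(14) = mex({0, 1, 4, 5, 6, 7}) = 2
G(15) = mex({0, 1, 2, 3, 4, 5, 6}) = 7
G(16) = mex({0, 2, 3, 5, 6, 7}) = 1
G(17) = mex({0, 1, 2, 3, 5, 6, 7}) = 4
G(18) = mex({0, 1, 2, 4, 5, 6}) = 3
G(19) = mex({0, 1, 3, 4, 5, 7}) = 2
G(20) = mex({0, 2, 3, 4, 5, 6, 7}) = 1
G(21) = mex({0, 1, 2, 3, 5, 6, 7}) = 4
G(22) = mex({0, 1, 2, 3, 4, 5, 7}) = 6
G(23) = mex({0, 1, 2, 3, 4, 5, 6}) = 7
G(24) = mex({0, 1, 2, 3, 5, 6, 7}) = 4
G(25) = mex({0, 2, 3, 4, 6, 7}) = 1
G(26) = mex({0, 1, 3, 4, 5, 6, 7}) = 2
G(27) = mex({0, 1, 2, 3, 4, 5, 6, 7}) = 8
G(28) = mex({0, 1, 2, 3, 4, 6, 7, 8}) = 5
G(29) = mex({0, 1, 2, 3, 5, 6, 7, 8, 9}) = 4
G(30) = mex({0, 1, 2, 3, 4, 5, 6, 9, 10}) = 7
G(31) = mex({0, 1, 3, 4, 5, 7, 10, 11}) = 2
G(32) = mex({0, 2, 3, 4, 5, 6, 7, 9, 11}) = 1
G(33) = mex({0, 1, 2, 3, 4, 5, 6, 7, 9, 12}) = 8
G(34) = mex({0, 1, 2, 3, 4, 5, 7, 8, 11, 12}) = 6
Therefore G(34) = 6.

6


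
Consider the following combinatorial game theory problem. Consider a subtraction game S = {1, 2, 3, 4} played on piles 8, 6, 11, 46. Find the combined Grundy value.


Subtraction set: {1, 2, 3, 4}
For this subtraction set, G(n) = n mod 5 (period = max + 1 = 5).
Pile 1 (size 8): G(8) = 8 mod 5 = 3
Pile 2 (size 6): G(6) = 6 mod 5 = 1
Pile 3 (size 11): G(11) = 11 mod 5 = 1
Pile 4 (size 46): G(46) = 46 mod 5 = 1
Total Grundy value = XOR of all: 3 XOR 1 XOR 1 XOR 1 = 2

2


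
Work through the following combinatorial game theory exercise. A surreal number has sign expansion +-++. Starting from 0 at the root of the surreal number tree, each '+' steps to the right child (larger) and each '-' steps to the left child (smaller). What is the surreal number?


Sign expansion: +-++
Rule: track bounds (lo, hi), initially (-inf, +inf). On '+', the current value becomes lo and we move to the simplest number in (value, hi): value + 1 if hi = +inf, otherwise the midpoint (value + hi)/2. On '-', the current value becomes hi and we move to value - 1 if lo = -inf, otherwise the midpoint (lo + value)/2.
Start at 0.
Step 1: sign = +, move right. Bounds: (0, +inf). Value = 1
Step 2: sign = -, move left. Bounds: (0, 1). Value = 1/2
Step 3: sign = +, move right. Bounds: (1/2, 1). Value = 3/4
Step 4: sign = +, move right. Bounds: (3/4, 1). Value = 7/8
The surreal number with sign expansion +-++ is 7/8.

7/8


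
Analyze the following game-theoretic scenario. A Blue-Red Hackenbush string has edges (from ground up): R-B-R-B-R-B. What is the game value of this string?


Edges (from ground): R-B-R-B-R-B
By Berlekamp's sign-expansion rule, a Blue-Red Hackenbush stalk has the value of the surreal number whose sign sequence is the edge sequence with B -> + and R -> -.
Sign sequence: -+-+-+
Trace the sign expansion in the surreal number tree, starting from 0:
Edge 1: R (sign -) -> bounds (-inf, 0), value = -1
Edge 2: B (sign +) -> bounds (-1, 0), value = -1/2
Edge 3: R (sign -) -> bounds (-1, -1/2), value = -3/4
Edge 4: B (sign +) -> bounds (-3/4, -1/2), value = -5/8
Edge 5: R (sign -) -> bounds (-3/4, -5/8), value = -11/16
Edge 6: B (sign +) -> bounds (-11/16, -5/8), value = -21/32
Game value = -21/32

-21/32


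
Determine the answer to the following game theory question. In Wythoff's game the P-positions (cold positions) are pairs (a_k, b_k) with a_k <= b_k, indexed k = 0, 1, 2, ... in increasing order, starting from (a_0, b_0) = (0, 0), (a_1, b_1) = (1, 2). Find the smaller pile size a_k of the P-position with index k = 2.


By Wythoff's theorem, a_k = floor(k * phi) and b_k = floor(k * phi^2) = a_k + k, where phi = (1 + sqrt(5))/2 is the golden ratio.
phi = (1 + sqrt(5))/2 = 1.618034
k = 2
k * phi = 2 * 1.618034 = 3.236068
a_2 = floor(k * phi) = 3

3


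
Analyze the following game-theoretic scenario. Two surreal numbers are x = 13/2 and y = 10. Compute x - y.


x = 13/2, y = 10
Converting to common denominator: 2
x = 13/2, y = 20/2
x - y = 13/2 - 10 = -7/2

-7/2


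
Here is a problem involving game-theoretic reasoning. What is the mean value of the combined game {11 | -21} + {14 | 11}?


G1 = {11 | -21}, G2 = {14 | 11}
Each is a switch {a | b} with numbers a > b; its mean value is (a + b)/2, and mean value is additive over game sums: m(G1 + G2) = m(G1) + m(G2).
Mean of G1 = (11 + (-21))/2 = -10/2 = -5
Mean of G2 = (14 + (11))/2 = 25/2 = 25/2
Mean of G1 + G2 = -5 + 25/2 = 15/2

15/2


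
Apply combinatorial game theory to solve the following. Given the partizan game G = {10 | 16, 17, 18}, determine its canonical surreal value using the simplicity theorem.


Left options: {10}, max = 10
Right options: {16, 17, 18}, min = 16
All options are numbers and max(Left) < min(Right), so by the simplicity theorem the value is the simplest (earliest-born) number strictly between 10 and 16.
Integers 11 through 15 all lie strictly between 10 and 16.
Among integers, the simplest (lowest birthday = smallest |n|; 0 is born on day 0, +-n on day n) is 11.
No non-integer in the interval can be simpler: if x is a non-integer in the interval, then floor(x) or ceil(x) also lies in the interval (the interval contains an integer), and both are proper prefixes of x's sign expansion, i.e. born earlier. So the game value is 11.
Game value = 11

11


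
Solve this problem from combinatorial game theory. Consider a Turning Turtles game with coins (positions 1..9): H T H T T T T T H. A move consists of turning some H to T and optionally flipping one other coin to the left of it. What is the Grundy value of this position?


Coins: H T H T T T T T H
Key fact: a single head at position k behaves exactly like a Nim heap of size k (turning it to T and optionally flipping a coin at j < k corresponds to moving the heap from k to j, or to 0), and heads combine as a disjunctive sum (two heads at the same place would cancel, matching j XOR j = 0). So the Nim-value is the XOR of the 1-indexed positions of the heads.
Face-up positions (1-indexed): [1, 3, 9]
XOR 0 with 1: 0 XOR 1 = 1
XOR 1 with 3: 1 XOR 3 = 2
XOR 2 with 9: 2 XOR 9 = 11
Nim-value = 11

11


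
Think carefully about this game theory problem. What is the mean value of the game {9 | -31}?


Game = {9 | -31}, a switch {a | b} with numbers a > b.
Its thermograph has left wall a - t and right wall b + t, which meet at t = (a - b)/2, where both equal (a + b)/2. So the mast (mean value) is at (a + b)/2.
Mean = (9 + (-31))/2 = -22/2 = -11

-11


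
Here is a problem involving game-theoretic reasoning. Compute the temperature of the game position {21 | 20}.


The game is {21 | 20}, a switch {a | b} with numbers a > b.
Cooling {a | b} by t gives {a - t | b + t}, which stops being hot when a - t = b + t, i.e. at t = (a - b)/2. So the temperature of a switch is (a - b)/2.
Temperature = (Left option - Right option) / 2
= (21 - (20)) / 2
= 1 / 2
= 1/2

1/2


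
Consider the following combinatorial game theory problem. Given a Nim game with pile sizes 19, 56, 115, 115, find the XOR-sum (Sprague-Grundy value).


We need the XOR (exclusive or) of all pile sizes.
After XOR-ing pile 1 (size 19): 0 XOR 19 = 19
After XOR-ing pile 2 (size 56): 19 XOR 56 = 43
After XOR-ing pile 3 (size 115): 43 XOR 115 = 88
After XOR-ing pile 4 (size 115): 88 XOR 115 = 43
The Nim-value of this position is 43.

43


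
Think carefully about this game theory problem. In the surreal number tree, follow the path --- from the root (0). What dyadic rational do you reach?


Sign expansion: ---
Rule: track bounds (lo, hi), initially (-inf, +inf). On '+', the current value becomes lo and we move to the simplest number in (value, hi): value + 1 if hi = +inf, otherwise the midpoint (value + hi)/2. On '-', the current value becomes hi and we move to value - 1 if lo = -inf, otherwise the midpoint (lo + value)/2.
Start at 0.
Step 1: sign = -, move left. Bounds: (-inf, 0). Value = -1
Step 2: sign = -, move left. Bounds: (-inf, -1). Value = -2
Step 3: sign = -, move left. Bounds: (-inf, -2). Value = -3
The surreal number with sign expansion --- is -3.

-3


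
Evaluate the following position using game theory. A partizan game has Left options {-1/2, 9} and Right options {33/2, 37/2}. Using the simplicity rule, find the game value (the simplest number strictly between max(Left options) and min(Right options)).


Left options: {-1/2, 9}, max = 9
Right options: {33/2, 37/2}, min = 33/2
All options are numbers and max(Left) < min(Right), so by the simplicity theorem the value is the simplest (earliest-born) number strictly between 9 and 33/2.
Integers 10 through 16 all lie strictly between 9 and 33/2.
Among integers, the simplest (lowest birthday = smallest |n|; 0 is born on day 0, +-n on day n) is 10.
No non-integer in the interval can be simpler: if x is a non-integer in the interval, then floor(x) or ceil(x) also lies in the interval (the interval contains an integer), and both are proper prefixes of x's sign expansion, i.e. born earlier. So the game value is 10.
Game value = 10

10


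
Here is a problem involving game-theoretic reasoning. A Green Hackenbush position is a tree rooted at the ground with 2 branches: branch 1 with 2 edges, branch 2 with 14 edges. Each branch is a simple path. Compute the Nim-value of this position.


The tree has 2 branches from the ground vertex.
In Green Hackenbush, the Nim-value of a simple path of length k is k.
Branch 1: length 2, Nim-value = 2
Branch 2: length 14, Nim-value = 14
Total Nim-value = XOR of all branch values:
0 XOR 2 = 2
2 XOR 14 = 12
Nim-value of the tree = 12

12


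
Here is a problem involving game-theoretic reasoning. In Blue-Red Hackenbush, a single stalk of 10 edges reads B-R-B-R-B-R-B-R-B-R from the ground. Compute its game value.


Edges (from ground): B-R-B-R-B-R-B-R-B-R
By Berlekamp's sign-expansion rule, a Blue-Red Hackenbush stalk has the value of the surreal number whose sign sequence is the edge sequence with B -> + and R -> -.
Sign sequence: +-+-+-+-+-
Trace the sign expansion in the surreal number tree, starting from 0:
Edge 1: B (sign +) -> bounds (0, +inf), value = 1
Edge 2: R (sign -) -> bounds (0, 1), value = 1/2
Edge 3: B (sign +) -> bounds (1/2, 1), value = 3/4
Edge 4: R (sign -) -> bounds (1/2, 3/4), value = 5/8
Edge 5: B (sign +) -> bounds (5/8, 3/4), value = 11/16
Edge 6: R (sign -) -> bounds (5/8, 11/16), value = 21/32
Edge 7: B (sign +) -> bounds (21/32, 11/16), value = 43/64
Edge 8: R (sign -) -> bounds (21/32, 43/64), value = 85/128
Edge 9: B (sign +) -> bounds (85/128, 43/64), value = 171/256
Edge 10: R (sign -) -> bounds (85/128, 171/256), value = 341/512
Game value = 341/512

341/512


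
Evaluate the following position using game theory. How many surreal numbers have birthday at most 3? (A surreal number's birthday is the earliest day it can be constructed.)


Day 0: {|} = 0 is born. Count = 1.
Day n: the number of surreal numbers born by day n is 2^(n+1) - 1.
By day 0: 2^1 - 1 = 1
By day 1: 2^2 - 1 = 3
By day 2: 2^3 - 1 = 7
By day 3: 2^4 - 1 = 15
By day 3: 15 surreal numbers.

15


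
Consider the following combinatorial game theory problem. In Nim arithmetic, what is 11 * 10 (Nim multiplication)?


Nim multiplication is bilinear over XOR: (u XOR v) * w = (u*w) XOR (v*w).
So we split each operand into its bit components and XOR the pairwise Nim products.
11 = 1 + 2 + 8 (as XOR of powers of 2).
10 = 2 + 8 (as XOR of powers of 2).
Using the standard Nim-product table on single bits:
  2*2 = 3,   2*4 = 8,   2*8 = 12,
  4*4 = 6,   4*8 = 11,  8*8 = 13,
and  1*x = x (identity), k*l = l*k (commutative).
Pairwise Nim products:
  1 * 2 = 2
  1 * 8 = 8
  2 * 2 = 3
  2 * 8 = 12
  8 * 2 = 12
  8 * 8 = 13
XOR them: 2 XOR 8 XOR 3 XOR 12 XOR 12 XOR 13 = 4.
Result: 11 * 10 = 4 (in Nim).

4


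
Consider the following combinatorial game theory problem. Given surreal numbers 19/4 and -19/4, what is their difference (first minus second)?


x = 19/4, y = -19/4
Converting to common denominator: 4
x = 19/4, y = -19/4
x - y = 19/4 - -19/4 = 19/2

19/2


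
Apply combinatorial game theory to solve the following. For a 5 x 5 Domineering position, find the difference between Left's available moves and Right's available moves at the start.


Board is 5 x 5 (rows x cols).
Left (vertical) placements: (rows-1) * cols = 4 * 5 = 20
Right (horizontal) placements: rows * (cols-1) = 5 * 4 = 20
Advantage = Left - Right = 20 - 20 = 0

0


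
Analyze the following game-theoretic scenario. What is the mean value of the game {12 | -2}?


Game = {12 | -2}, a switch {a | b} with numbers a > b.
Its thermograph has left wall a - t and right wall b + t, which meet at t = (a - b)/2, where both equal (a + b)/2. So the mast (mean value) is at (a + b)/2.
Mean = (12 + (-2))/2 = 10/2 = 5

5


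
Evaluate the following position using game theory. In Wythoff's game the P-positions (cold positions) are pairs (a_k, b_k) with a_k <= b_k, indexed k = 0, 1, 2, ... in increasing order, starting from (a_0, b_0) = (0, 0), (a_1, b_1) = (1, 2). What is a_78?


By Wythoff's theorem, a_k = floor(k * phi) and b_k = floor(k * phi^2) = a_k + k, where phi = (1 + sqrt(5))/2 is the golden ratio.
phi = (1 + sqrt(5))/2 = 1.618034
k = 78
k * phi = 78 * 1.618034 = 126.206651
a_78 = floor(k * phi) = 126

126


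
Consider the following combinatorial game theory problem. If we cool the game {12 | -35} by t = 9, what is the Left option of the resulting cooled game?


Original game: {12 | -35} (a switch {a | b} with a > b).
Cooling by t (for t below the temperature (a - b)/2 = 47/2) taxes each move by t: {a | b} cooled by t is {a - t | b + t}.
Cooling amount: t = 9
Cooled Left option: 12 - 9 = 3
Cooled Right option: -35 + 9 = -26
Cooled game: {3 | -26}
Left option = 3

3


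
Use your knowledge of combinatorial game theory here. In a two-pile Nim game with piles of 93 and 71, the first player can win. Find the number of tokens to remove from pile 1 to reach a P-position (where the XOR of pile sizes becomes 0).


Piles: 93 and 71
Current XOR: 93 XOR 71 = 26 (non-zero, so this is an N-position).
To make the XOR zero, we need to find a move that balances the piles.
For pile 1 (size 93): target = 93 XOR 26 = 71
We reduce pile 1 from 93 to 71.
Tokens removed: 93 - 71 = 22
Verification: 71 XOR 71 = 0

22


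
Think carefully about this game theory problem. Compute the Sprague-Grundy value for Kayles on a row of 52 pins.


Kayles: a move removes 1 or 2 adjacent pins from a contiguous row.
Removing pins from a row of k leaves two independent rows (a, b) with a + b = k - 1 (one pin) or a + b = k - 2 (two pins); an end removal gives a = 0.
By Sprague-Grundy, G(k) = mex{ G(a) XOR G(b) } over all these splits. G(0) = 0.
G(1): splits (0,0):0^0=0 -> mex({0}) = 1
G(2): splits (0,1):0^1=1 (0,0):0^0=0 -> mex({0, 1}) = 2
G(3): splits (0,2):0^2=2 (1,1):1^1=0 (0,1):0^1=1 -> mex({0, 1, 2}) = 3
G(4): splits (0,3):0^3=3 (1,2):1^2=3 (0,2):0^2=2 (1,1):1^1=0 -> mex({0, 2, 3}) = 1
G(5): splits (0,4):0^1=1 (1,3):1^3=2 (2,2):2^2=0 (0,3):0^3=3 (1,2):1^2=3 -> mex({0, 1, 2, 3}) = 4
G(6) = mex({0, 1, 2, 4}) = 3
G(7) = mex({0, 1, 3, 4, 5}) = 2
G(8) = mex({0, 2, 3, 5, 6}) = 1
G(9) = mex({0, 1, 2, 3, 6, 7}) = 4
G(10) = mex({0, 1, 3, 4, 5, 7}) = 2
G(11) = mex({0, 1, 2, 3, 4, 5}) = 6
G(12) = mex({0, 1, 2, 3, 5, 6, 7}) = 4
G(13) = mex({0, 2, 3, 4, 6, 7}) = 1
G(14) = mex({0, 1, 4, 5, 6, 7}) = 2
G(15) = mex({0, 1, 2, 3, 4, 5, 6}) = 7
G(16) = mex({0, 2, 3, 5, 6, 7}) = 1
G(17) = mex({0, 1, 2, 3, 5, 6, 7}) = 4
G(18) = mex({0, 1, 2, 4, 5, 6}) = 3
G(19) = mex({0, 1, 3, 4, 5, 7}) = 2
G(20) = mex({0, 2, 3, 4, 5, 6, 7}) = 1
G(21) = mex({0, 1, 2, 3, 5, 6, 7}) = 4
G(22) = mex({0, 1, 2, 3, 4, 5, 7}) = 6
G(23) = mex({0, 1, 2, 3, 4, 5, 6}) = 7
G(24) = mex({0, 1, 2, 3, 5, 6, 7}) = 4
G(25) = mex({0, 2, 3, 4, 6, 7}) = 1
G(26) = mex({0, 1, 3, 4, 5, 6, 7}) = 2
G(27) = mex({0, 1, 2, 3, 4, 5, 6, 7}) = 8
G(28) = mex({0, 1, 2, 3, 4, 6, 7, 8}) = 5
G(29) = mex({0, 1, 2, 3, 5, 6, 7, 8, 9}) = 4
G(30) = mex({0, 1, 2, 3, 4, 5, 6, 9, 10}) = 7
G(31) = mex({0, 1, 3, 4, 5, 7, 10, 11}) = 2
G(32) = mex({0, 2, 3, 4, 5, 6, 7, 9, 11}) = 1
G(33) = mex({0, 1, 2, 3, 4, 5, 6, 7, 9, 12}) = 8
G(34) = mex({0, 1, 2, 3, 4, 5, 7, 8, 11, 12}) = 6
G(35) = mex({0, 1, 2, 3, 4, 5, 6, 8, 9, 10, 11}) = 7
G(36) = mex({0, 1, 2, 3, 5, 6, 7, 9, 10}) = 4
G(37) = mex({0, 2, 3, 4, 6, 7, 9, 10, 11, 12}) = 1
G(38) = mex({0, 1, 3, 4, 5, 6, 7, 9, 10, 11, 12}) = 2
G(39) = mex({0, 1, 2, 4, 5, 6, 7, 9, 10, 12, 14}) = 3
G(40) = mex({0, 2, 3, 4, 6, 7, 11, 12, 14}) = 1
G(41) = mex({0, 1, 2, 3, 5, 6, 7, 9, 10, 11, 12}) = 4
G(42) = mex({0, 1, 2, 3, 4, 5, 6, 9, 10}) = 7
G(43) = mex({0, 1, 3, 4, 5, 7, 9, 10, 12, 15}) = 2
G(44) = mex({0, 2, 3, 4, 5, 6, 7, 9, 10, 12, 15}) = 1
G(45) = mex({0, 1, 2, 3, 4, 5, 6, 7, 9, 10, 12, 14}) = 8
G(46) = mex({0, 1, 3, 4, 5, 7, 8, 11, 12, 14}) = 2
G(47) = mex({0, 1, 2, 3, 4, 5, 6, 8, 9, 10, 11, 12}) = 7
G(48) = mex({0, 1, 2, 3, 5, 6, 7, 9, 10}) = 4
G(49) = mex({0, 2, 3, 4, 6, 7, 9, 10, 11, 12, 15}) = 1
G(50) = mex({0, 1, 4, 5, 6, 7, 9, 11, 12, 14, 15}) = 2
G(51) = mex({0, 1, 2, 3, 4, 5, 6, 7, 9, 12, 14, 15}) = 8
G(52) = mex({0, 2, 3, 4, 5, 6, 7, 8, 11, 12, 15}) = 1
Therefore G(52) = 1.

1


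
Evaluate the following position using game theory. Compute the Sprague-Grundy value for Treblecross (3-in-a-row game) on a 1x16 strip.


Treblecross: place X on empty cells; 3-in-a-row wins.
Playing within two cells of an existing X lets the opponent win at once, so sensible play treats the cells i-2..i+2 around each X as dead. The player left with no safe cell loses, so this is a normal-play take-away game on strips of safe cells.
Placing X at cell i (0-indexed) of a strip of k safe cells leaves independent strips of sizes max(0, i-2) and max(0, k-i-3). Hence G(k) = mex{ G(max(0,i-2)) XOR G(max(0,k-i-3)) : 0 <= i < k }, with G(0) = 0.
G(1): splits (0,0):0^0=0 -> mex({0}) = 1
G(2): splits (0,0):0^0=0 -> mex({0}) = 1
G(3): splits (0,0):0^0=0 -> mex({0}) = 1
G(4): splits (0,1):0^1=1 (0,0):0^0=0 -> mex({0, 1}) = 2
G(5): splits (0,2):0^1=1 (0,1):0^1=1 (0,0):0^0=0 -> mex({0, 1}) = 2
G(6) = mex({1}) = 0
G(7) = mex({0, 1, 2}) = 3
G(8) = mex({0, 1, 2}) = 3
G(9) = mex({0, 2}) = 1
G(10) = mex({0, 2, 3}) = 1
G(11) = mex({0, 3}) = 1
G(12) = mex({1, 3}) = 0
G(13) = mex({0, 1, 2, 3}) = 4
G(14) = mex({0, 1, 2}) = 3
G(15) = mex({0, 1, 2}) = 3
G(16) = mex({0, 1, 2, 4}) = 3
Therefore G(16) = 3.

3


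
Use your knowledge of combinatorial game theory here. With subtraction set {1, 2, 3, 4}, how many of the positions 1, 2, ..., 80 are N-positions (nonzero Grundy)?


Subtraction set S = {1, 2, 3, 4}, so G(n) = n mod 5.
G(n) = 0 when n is a multiple of 5.
Multiples of 5 in [1, 80]: 16
N-positions (nonzero Grundy) = 80 - 16 = 64

64


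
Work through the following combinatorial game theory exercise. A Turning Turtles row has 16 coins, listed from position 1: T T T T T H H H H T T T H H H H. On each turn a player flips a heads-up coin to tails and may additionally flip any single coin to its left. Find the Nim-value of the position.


Coins: T T T T T H H H H T T T H H H H
Key fact: a single head at position k behaves exactly like a Nim heap of size k (turning it to T and optionally flipping a coin at j < k corresponds to moving the heap from k to j, or to 0), and heads combine as a disjunctive sum (two heads at the same place would cancel, matching j XOR j = 0). So the Nim-value is the XOR of the 1-indexed positions of the heads.
Face-up positions (1-indexed): [6, 7, 8, 9, 13, 14, 15, 16]
XOR 0 with 6: 0 XOR 6 = 6
XOR 6 with 7: 6 XOR 7 = 1
XOR 1 with 8: 1 XOR 8 = 9
XOR 9 with 9: 9 XOR 9 = 0
XOR 0 with 13: 0 XOR 13 = 13
XOR 13 with 14: 13 XOR 14 = 3
XOR 3 with 15: 3 XOR 15 = 12
XOR 12 with 16: 12 XOR 16 = 28
Nim-value = 28

28


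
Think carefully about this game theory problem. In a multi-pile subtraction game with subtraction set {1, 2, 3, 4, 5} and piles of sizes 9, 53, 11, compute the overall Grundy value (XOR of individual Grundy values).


Subtraction set: {1, 2, 3, 4, 5}
For this subtraction set, G(n) = n mod 6 (period = max + 1 = 6).
Pile 1 (size 9): G(9) = 9 mod 6 = 3
Pile 2 (size 53): G(53) = 53 mod 6 = 5
Pile 3 (size 11): G(11) = 11 mod 6 = 5
Total Grundy value = XOR of all: 3 XOR 5 XOR 5 = 3

3


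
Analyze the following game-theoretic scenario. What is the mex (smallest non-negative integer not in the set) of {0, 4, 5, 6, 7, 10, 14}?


Set = {0, 4, 5, 6, 7, 10, 14}
0 is in the set.
1 is NOT in the set. This is the mex.
mex = 1

1


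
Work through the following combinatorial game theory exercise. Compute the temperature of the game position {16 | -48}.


The game is {16 | -48}, a switch {a | b} with numbers a > b.
Cooling {a | b} by t gives {a - t | b + t}, which stops being hot when a - t = b + t, i.e. at t = (a - b)/2. So the temperature of a switch is (a - b)/2.
Temperature = (Left option - Right option) / 2
= (16 - (-48)) / 2
= 64 / 2
= 32

32


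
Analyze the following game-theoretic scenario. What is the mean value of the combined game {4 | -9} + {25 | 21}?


G1 = {4 | -9}, G2 = {25 | 21}
Each is a switch {a | b} with numbers a > b; its mean value is (a + b)/2, and mean value is additive over game sums: m(G1 + G2) = m(G1) + m(G2).
Mean of G1 = (4 + (-9))/2 = -5/2 = -5/2
Mean of G2 = (25 + (21))/2 = 46/2 = 23
Mean of G1 + G2 = -5/2 + 23 = 41/2

41/2


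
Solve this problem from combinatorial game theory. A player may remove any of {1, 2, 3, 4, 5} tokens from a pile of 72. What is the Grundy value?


The subtraction set is S = {1, 2, 3, 4, 5}.
G(k) = mex{ G(k - s) : s in S, s <= k }. We compute iteratively: G(0) = 0.
G(1) = mex({0}) = 1
G(2) = mex({0, 1}) = 2
G(3) = mex({0, 1, 2}) = 3
G(4) = mex({0, 1, 2, 3}) = 4
G(5) = mex({0, 1, 2, 3, 4}) = 5
G(6) = mex({1, 2, 3, 4, 5}) = 0
G(7) = mex({0, 2, 3, 4, 5}) = 1
G(8) = mex({0, 1, 3, 4, 5}) = 2
G(9) = mex({0, 1, 2, 4, 5}) = 3
G(10) = mex({0, 1, 2, 3, 5}) = 4
Observe that G(6)..G(10) = 0, 1, 2, 3, 4 repeats G(0)..G(4) = 0, 1, 2, 3, 4.
For k >= max(S) = 5, G(k) is determined by the previous 5 values G(k-5)..G(k-1); a window of 5 consecutive values has recurred shifted by 6, so by induction G(k + 6) = G(k) for all k >= 0: the sequence is periodic from the start with period 6.
One period: G(0..5) = 0, 1, 2, 3, 4, 5.
72 mod 6 = 0, so G(72) = G(0) = 0.

0
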